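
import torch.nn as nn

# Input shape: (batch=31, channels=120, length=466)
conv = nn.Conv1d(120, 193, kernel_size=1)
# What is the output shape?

Input shape: (31, 120, 466)
Output shape: (31, 193, 466)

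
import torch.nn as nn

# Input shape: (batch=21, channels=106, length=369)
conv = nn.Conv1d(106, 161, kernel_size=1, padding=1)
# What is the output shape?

Input shape: (21, 106, 369)
Output shape: (21, 161, 371)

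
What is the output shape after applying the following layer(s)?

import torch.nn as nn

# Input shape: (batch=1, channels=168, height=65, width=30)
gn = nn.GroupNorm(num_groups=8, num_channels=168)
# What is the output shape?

Input shape: (1, 168, 65, 30)
Output shape: (1, 168, 65, 30)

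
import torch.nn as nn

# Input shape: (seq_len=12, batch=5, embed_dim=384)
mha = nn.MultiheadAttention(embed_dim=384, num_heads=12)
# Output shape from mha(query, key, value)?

Input shape: (12, 5, 384)
Output shape: (12, 5, 384)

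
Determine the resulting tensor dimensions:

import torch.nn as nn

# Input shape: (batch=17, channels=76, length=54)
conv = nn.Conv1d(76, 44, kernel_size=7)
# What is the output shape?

Input shape: (17, 76, 54)
Output shape: (17, 44, 48)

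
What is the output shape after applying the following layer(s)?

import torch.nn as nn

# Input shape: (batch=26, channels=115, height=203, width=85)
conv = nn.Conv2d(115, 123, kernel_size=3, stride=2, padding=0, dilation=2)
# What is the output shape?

Input shape: (26, 115, 203, 85)
Output shape: (26, 123, 100, 41)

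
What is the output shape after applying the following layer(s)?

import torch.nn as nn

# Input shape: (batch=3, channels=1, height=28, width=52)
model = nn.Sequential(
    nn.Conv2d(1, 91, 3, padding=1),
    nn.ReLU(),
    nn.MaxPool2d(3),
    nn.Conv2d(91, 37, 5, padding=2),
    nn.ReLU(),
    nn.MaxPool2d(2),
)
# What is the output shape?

Input shape: (3, 1, 28, 52)
  -> after first Conv2d: (3, 91, 28, 52)
  -> after first MaxPool2d: (3, 91, 9, 17)
  -> after second Conv2d: (3, 37, 9, 17)
Output shape: (3, 37, 4, 8)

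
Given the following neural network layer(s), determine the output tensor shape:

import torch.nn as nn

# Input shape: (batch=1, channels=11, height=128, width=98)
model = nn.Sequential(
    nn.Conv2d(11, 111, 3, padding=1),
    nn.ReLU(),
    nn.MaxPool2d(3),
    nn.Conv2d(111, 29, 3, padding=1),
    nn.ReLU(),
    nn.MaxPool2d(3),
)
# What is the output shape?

Input shape: (1, 11, 128, 98)
  -> after first Conv2d: (1, 111, 128, 98)
  -> after first MaxPool2d: (1, 111, 42, 32)
  -> after second Conv2d: (1, 29, 42, 32)
Output shape: (1, 29, 14, 10)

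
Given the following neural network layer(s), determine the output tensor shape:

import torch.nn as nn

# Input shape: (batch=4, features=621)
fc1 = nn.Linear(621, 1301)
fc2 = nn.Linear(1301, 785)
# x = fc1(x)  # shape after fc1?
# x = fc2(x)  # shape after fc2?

Input shape: (4, 621)
  -> after fc1: (4, 1301)
Output shape: (4, 785)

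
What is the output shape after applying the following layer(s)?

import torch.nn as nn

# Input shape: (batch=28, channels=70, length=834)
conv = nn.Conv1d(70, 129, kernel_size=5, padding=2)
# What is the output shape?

Input shape: (28, 70, 834)
Output shape: (28, 129, 834)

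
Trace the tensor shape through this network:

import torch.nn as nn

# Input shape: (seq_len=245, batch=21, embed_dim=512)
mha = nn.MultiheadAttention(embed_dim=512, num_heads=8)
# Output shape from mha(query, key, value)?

Input shape: (245, 21, 512)
Output shape: (245, 21, 512)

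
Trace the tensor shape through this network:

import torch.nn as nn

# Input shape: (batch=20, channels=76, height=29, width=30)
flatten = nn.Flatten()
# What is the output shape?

Input shape: (20, 76, 29, 30)
Output shape: (20, 66120)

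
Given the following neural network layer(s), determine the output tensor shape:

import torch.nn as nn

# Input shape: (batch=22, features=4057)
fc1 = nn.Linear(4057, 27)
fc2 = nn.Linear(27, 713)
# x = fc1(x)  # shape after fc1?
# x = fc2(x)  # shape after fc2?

Input shape: (22, 4057)
  -> after fc1: (22, 27)
Output shape: (22, 713)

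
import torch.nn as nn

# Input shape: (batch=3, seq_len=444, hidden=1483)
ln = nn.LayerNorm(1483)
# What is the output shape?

Input shape: (3, 444, 1483)
Output shape: (3, 444, 1483)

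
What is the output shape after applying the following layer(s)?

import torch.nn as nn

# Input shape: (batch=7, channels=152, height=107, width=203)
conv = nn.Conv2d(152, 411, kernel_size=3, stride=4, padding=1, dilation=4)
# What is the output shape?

Input shape: (7, 152, 107, 203)
Output shape: (7, 411, 26, 50)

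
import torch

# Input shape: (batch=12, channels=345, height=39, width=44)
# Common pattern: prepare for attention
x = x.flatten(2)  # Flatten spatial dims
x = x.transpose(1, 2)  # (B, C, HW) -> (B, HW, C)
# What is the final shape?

Input shape: (12, 345, 39, 44)
  -> after flatten(2): (12, 345, 1716)
Output shape: (12, 1716, 345)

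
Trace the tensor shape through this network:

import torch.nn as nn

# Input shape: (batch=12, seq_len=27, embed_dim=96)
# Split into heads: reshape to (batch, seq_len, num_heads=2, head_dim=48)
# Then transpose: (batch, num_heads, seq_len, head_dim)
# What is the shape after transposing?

Input shape: (12, 27, 96)
  -> after reshape: (12, 27, 2, 48)
Output shape: (12, 2, 27, 48)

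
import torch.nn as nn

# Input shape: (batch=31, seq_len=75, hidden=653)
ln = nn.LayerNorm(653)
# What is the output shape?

Input shape: (31, 75, 653)
Output shape: (31, 75, 653)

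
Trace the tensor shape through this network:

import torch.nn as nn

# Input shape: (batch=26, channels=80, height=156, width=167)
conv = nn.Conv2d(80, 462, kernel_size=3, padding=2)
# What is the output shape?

Input shape: (26, 80, 156, 167)
Output shape: (26, 462, 158, 169)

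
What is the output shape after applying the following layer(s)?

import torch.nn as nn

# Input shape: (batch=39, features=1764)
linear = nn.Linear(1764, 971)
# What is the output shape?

Input shape: (39, 1764)
Output shape: (39, 971)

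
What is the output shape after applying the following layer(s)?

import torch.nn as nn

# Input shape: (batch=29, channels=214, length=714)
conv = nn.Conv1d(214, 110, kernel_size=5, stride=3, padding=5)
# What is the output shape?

Input shape: (29, 214, 714)
Output shape: (29, 110, 240)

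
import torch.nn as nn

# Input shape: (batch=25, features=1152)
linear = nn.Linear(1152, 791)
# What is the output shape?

Input shape: (25, 1152)
Output shape: (25, 791)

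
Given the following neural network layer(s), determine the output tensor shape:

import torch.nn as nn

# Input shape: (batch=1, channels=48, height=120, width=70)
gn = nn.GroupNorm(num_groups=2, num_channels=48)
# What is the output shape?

Input shape: (1, 48, 120, 70)
Output shape: (1, 48, 120, 70)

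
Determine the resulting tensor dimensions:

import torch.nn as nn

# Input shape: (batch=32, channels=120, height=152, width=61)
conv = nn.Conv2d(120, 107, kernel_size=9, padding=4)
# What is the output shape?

Input shape: (32, 120, 152, 61)
Output shape: (32, 107, 152, 61)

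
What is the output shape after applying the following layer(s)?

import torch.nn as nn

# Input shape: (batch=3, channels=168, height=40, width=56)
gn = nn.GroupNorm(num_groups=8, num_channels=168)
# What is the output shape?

Input shape: (3, 168, 40, 56)
Output shape: (3, 168, 40, 56)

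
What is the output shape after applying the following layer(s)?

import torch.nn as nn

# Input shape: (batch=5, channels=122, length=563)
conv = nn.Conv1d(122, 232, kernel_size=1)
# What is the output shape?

Input shape: (5, 122, 563)
Output shape: (5, 232, 563)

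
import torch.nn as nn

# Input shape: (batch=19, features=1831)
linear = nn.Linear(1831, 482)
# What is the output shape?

Input shape: (19, 1831)
Output shape: (19, 482)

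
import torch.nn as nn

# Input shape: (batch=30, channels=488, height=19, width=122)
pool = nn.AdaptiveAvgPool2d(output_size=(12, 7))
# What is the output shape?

Input shape: (30, 488, 19, 122)
Output shape: (30, 488, 12, 7)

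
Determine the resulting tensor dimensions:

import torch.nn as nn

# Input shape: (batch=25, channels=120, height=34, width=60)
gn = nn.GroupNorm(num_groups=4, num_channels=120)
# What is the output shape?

Input shape: (25, 120, 34, 60)
Output shape: (25, 120, 34, 60)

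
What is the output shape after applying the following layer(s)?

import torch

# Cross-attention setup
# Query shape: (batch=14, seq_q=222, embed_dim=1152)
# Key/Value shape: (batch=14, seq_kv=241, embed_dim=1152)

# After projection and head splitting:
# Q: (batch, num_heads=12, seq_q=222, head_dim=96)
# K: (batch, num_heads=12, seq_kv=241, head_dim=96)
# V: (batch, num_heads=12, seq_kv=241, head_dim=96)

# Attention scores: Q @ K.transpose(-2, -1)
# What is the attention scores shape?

Input shape: (14, 222, 1152)
Output shape: (14, 12, 222, 241)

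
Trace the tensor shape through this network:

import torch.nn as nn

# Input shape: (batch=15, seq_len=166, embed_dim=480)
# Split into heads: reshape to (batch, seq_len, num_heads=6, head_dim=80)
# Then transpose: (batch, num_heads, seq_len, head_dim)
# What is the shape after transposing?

Input shape: (15, 166, 480)
  -> after reshape: (15, 166, 6, 80)
Output shape: (15, 6, 166, 80)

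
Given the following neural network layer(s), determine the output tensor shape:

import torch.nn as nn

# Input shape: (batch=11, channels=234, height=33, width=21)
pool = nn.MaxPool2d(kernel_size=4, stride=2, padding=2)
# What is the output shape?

Input shape: (11, 234, 33, 21)
Output shape: (11, 234, 17, 11)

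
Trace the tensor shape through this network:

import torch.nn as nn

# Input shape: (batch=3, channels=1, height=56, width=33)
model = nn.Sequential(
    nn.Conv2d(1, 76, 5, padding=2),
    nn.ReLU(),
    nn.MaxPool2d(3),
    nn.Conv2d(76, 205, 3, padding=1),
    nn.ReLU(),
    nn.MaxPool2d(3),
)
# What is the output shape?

Input shape: (3, 1, 56, 33)
  -> after first Conv2d: (3, 76, 56, 33)
  -> after first MaxPool2d: (3, 76, 18, 11)
  -> after second Conv2d: (3, 205, 18, 11)
Output shape: (3, 205, 6, 3)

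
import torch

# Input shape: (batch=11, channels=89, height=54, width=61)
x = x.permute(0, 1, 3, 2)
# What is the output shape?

Input shape: (11, 89, 54, 61)
Output shape: (11, 89, 61, 54)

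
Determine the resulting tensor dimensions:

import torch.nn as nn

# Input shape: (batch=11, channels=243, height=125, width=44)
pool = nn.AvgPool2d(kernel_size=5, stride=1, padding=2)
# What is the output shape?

Input shape: (11, 243, 125, 44)
Output shape: (11, 243, 125, 44)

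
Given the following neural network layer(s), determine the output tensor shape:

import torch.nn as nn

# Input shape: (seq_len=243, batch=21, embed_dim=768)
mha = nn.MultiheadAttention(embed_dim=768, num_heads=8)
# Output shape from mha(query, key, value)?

Input shape: (243, 21, 768)
Output shape: (243, 21, 768)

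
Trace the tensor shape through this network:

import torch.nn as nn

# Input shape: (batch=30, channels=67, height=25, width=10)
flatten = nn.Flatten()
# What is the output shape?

Input shape: (30, 67, 25, 10)
Output shape: (30, 16750)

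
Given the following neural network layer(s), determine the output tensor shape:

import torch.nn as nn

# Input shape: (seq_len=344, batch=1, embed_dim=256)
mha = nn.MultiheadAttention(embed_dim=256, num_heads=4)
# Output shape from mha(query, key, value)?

Input shape: (344, 1, 256)
Output shape: (344, 1, 256)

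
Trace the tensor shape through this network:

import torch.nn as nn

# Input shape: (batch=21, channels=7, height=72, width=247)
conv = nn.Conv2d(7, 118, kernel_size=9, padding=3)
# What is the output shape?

Input shape: (21, 7, 72, 247)
Output shape: (21, 118, 70, 245)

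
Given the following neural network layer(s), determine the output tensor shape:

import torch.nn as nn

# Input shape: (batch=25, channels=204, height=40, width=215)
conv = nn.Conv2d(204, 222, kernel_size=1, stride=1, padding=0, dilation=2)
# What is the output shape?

Input shape: (25, 204, 40, 215)
Output shape: (25, 222, 40, 215)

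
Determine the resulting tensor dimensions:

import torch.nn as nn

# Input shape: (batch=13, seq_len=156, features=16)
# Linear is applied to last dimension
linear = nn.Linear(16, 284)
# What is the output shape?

Input shape: (13, 156, 16)
Output shape: (13, 156, 284)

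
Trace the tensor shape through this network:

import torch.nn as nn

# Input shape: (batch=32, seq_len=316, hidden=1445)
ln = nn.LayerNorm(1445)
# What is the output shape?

Input shape: (32, 316, 1445)
Output shape: (32, 316, 1445)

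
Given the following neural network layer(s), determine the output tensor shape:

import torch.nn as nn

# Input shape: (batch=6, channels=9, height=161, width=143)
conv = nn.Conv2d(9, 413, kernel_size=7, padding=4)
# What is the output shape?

Input shape: (6, 9, 161, 143)
Output shape: (6, 413, 163, 145)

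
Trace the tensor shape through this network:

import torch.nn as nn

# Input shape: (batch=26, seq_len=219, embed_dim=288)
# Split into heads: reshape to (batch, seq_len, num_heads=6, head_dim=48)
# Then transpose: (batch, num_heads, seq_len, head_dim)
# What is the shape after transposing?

Input shape: (26, 219, 288)
  -> after reshape: (26, 219, 6, 48)
Output shape: (26, 6, 219, 48)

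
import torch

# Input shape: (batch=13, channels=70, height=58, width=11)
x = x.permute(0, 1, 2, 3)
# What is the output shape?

Input shape: (13, 70, 58, 11)
Output shape: (13, 70, 58, 11)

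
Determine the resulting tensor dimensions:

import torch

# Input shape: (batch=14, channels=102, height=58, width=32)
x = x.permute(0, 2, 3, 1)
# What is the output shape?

Input shape: (14, 102, 58, 32)
Output shape: (14, 58, 32, 102)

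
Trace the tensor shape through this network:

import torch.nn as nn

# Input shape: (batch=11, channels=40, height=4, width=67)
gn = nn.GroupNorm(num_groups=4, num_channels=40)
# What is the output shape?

Input shape: (11, 40, 4, 67)
Output shape: (11, 40, 4, 67)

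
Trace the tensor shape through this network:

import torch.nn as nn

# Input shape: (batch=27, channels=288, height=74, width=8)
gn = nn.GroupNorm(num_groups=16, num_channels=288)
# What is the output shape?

Input shape: (27, 288, 74, 8)
Output shape: (27, 288, 74, 8)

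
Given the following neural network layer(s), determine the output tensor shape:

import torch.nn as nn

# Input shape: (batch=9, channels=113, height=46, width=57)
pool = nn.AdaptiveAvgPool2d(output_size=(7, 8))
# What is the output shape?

Input shape: (9, 113, 46, 57)
Output shape: (9, 113, 7, 8)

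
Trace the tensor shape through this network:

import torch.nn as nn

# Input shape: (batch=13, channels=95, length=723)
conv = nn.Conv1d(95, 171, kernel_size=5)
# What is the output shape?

Input shape: (13, 95, 723)
Output shape: (13, 171, 719)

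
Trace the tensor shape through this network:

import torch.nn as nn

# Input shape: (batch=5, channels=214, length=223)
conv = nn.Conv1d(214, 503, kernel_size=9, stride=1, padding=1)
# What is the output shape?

Input shape: (5, 214, 223)
Output shape: (5, 503, 217)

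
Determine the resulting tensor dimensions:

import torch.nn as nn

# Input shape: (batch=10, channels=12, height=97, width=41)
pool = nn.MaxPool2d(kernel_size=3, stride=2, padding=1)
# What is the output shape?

Input shape: (10, 12, 97, 41)
Output shape: (10, 12, 49, 21)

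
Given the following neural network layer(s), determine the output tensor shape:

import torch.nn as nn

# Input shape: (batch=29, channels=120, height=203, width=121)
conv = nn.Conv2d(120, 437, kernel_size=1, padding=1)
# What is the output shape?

Input shape: (29, 120, 203, 121)
Output shape: (29, 437, 205, 123)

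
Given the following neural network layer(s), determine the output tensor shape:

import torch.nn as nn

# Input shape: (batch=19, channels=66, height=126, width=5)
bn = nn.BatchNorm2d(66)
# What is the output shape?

Input shape: (19, 66, 126, 5)
Output shape: (19, 66, 126, 5)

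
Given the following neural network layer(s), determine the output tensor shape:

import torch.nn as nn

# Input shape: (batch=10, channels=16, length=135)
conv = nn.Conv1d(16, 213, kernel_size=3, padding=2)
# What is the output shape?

Input shape: (10, 16, 135)
Output shape: (10, 213, 137)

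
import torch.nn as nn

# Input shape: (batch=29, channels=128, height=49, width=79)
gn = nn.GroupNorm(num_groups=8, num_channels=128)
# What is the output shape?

Input shape: (29, 128, 49, 79)
Output shape: (29, 128, 49, 79)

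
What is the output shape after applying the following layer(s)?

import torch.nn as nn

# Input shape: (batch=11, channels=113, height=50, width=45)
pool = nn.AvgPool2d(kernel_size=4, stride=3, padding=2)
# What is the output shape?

Input shape: (11, 113, 50, 45)
Output shape: (11, 113, 17, 16)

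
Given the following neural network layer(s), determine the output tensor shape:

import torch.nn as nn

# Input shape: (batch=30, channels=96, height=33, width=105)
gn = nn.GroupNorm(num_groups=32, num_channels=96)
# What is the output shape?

Input shape: (30, 96, 33, 105)
Output shape: (30, 96, 33, 105)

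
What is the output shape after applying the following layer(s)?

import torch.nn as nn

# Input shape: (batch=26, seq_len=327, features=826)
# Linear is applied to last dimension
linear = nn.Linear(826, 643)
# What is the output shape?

Input shape: (26, 327, 826)
Output shape: (26, 327, 643)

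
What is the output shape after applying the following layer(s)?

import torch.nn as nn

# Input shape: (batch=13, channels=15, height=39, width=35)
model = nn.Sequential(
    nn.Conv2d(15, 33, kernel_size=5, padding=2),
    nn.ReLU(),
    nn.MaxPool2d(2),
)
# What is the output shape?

Input shape: (13, 15, 39, 35)
  -> after Conv2d: (13, 33, 39, 35)
  -> after ReLU: (13, 33, 39, 35)
Output shape: (13, 33, 19, 17)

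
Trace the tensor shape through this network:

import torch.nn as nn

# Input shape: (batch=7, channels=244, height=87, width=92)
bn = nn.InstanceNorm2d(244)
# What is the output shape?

Input shape: (7, 244, 87, 92)
Output shape: (7, 244, 87, 92)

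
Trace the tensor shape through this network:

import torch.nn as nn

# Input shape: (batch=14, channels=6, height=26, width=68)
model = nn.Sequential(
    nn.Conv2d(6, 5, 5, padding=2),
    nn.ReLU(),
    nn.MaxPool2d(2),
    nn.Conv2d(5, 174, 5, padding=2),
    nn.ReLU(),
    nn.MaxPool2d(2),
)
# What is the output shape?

Input shape: (14, 6, 26, 68)
  -> after first Conv2d: (14, 5, 26, 68)
  -> after first MaxPool2d: (14, 5, 13, 34)
  -> after second Conv2d: (14, 174, 13, 34)
Output shape: (14, 174, 6, 17)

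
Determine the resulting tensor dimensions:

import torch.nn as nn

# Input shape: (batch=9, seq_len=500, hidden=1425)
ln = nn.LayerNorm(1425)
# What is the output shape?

Input shape: (9, 500, 1425)
Output shape: (9, 500, 1425)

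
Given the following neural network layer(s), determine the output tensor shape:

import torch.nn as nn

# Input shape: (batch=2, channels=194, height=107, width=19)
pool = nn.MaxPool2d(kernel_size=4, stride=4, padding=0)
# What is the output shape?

Input shape: (2, 194, 107, 19)
Output shape: (2, 194, 26, 4)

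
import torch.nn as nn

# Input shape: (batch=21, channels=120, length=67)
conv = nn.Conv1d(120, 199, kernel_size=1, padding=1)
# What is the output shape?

Input shape: (21, 120, 67)
Output shape: (21, 199, 69)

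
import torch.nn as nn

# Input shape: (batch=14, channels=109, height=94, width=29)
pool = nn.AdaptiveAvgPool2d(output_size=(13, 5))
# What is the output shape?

Input shape: (14, 109, 94, 29)
Output shape: (14, 109, 13, 5)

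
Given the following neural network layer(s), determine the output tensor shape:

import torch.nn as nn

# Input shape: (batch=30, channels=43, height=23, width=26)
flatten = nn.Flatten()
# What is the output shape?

Input shape: (30, 43, 23, 26)
Output shape: (30, 25714)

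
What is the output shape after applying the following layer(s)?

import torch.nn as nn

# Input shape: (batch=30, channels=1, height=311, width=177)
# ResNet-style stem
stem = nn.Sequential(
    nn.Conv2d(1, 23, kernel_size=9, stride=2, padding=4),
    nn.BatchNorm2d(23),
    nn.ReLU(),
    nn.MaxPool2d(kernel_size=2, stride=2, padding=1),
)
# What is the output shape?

Input shape: (30, 1, 311, 177)
  -> after Conv2d 9x9 stride=2: (30, 23, 156, 89)
Output shape: (30, 23, 79, 45)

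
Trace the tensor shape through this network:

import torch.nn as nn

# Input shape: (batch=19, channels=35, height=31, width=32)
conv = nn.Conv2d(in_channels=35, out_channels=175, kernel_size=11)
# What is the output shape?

Input shape: (19, 35, 31, 32)
Output shape: (19, 175, 21, 22)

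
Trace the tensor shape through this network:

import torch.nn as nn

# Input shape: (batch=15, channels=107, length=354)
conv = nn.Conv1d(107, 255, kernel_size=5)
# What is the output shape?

Input shape: (15, 107, 354)
Output shape: (15, 255, 350)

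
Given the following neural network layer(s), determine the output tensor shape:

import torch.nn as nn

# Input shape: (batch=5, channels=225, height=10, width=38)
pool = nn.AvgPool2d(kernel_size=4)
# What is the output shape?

Input shape: (5, 225, 10, 38)
Output shape: (5, 225, 2, 9)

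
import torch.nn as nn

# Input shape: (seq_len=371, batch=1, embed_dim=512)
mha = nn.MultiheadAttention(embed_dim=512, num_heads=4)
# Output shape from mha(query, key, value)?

Input shape: (371, 1, 512)
Output shape: (371, 1, 512)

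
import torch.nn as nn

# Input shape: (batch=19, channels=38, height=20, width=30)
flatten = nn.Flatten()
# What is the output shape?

Input shape: (19, 38, 20, 30)
Output shape: (19, 22800)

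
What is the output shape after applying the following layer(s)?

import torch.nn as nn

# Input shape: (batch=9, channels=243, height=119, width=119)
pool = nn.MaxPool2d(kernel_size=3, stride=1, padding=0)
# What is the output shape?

Input shape: (9, 243, 119, 119)
Output shape: (9, 243, 117, 117)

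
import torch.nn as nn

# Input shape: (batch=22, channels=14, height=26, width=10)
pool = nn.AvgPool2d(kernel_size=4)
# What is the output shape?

Input shape: (22, 14, 26, 10)
Output shape: (22, 14, 6, 2)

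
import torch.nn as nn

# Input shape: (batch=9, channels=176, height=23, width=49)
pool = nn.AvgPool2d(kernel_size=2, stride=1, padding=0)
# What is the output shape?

Input shape: (9, 176, 23, 49)
Output shape: (9, 176, 22, 48)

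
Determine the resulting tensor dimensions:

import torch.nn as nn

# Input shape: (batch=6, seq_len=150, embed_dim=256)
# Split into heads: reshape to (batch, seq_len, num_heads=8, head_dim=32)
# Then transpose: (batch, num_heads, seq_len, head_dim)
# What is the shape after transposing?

Input shape: (6, 150, 256)
  -> after reshape: (6, 150, 8, 32)
Output shape: (6, 8, 150, 32)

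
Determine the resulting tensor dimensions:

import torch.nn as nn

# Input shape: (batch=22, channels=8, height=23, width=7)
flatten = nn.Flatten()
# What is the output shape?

Input shape: (22, 8, 23, 7)
Output shape: (22, 1288)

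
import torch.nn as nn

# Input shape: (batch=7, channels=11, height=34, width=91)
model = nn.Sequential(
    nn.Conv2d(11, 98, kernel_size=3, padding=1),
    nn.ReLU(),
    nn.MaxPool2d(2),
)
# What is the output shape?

Input shape: (7, 11, 34, 91)
  -> after Conv2d: (7, 98, 34, 91)
  -> after ReLU: (7, 98, 34, 91)
Output shape: (7, 98, 17, 45)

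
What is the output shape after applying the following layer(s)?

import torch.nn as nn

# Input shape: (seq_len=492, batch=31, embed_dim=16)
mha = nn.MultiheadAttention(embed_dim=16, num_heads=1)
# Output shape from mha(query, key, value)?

Input shape: (492, 31, 16)
Output shape: (492, 31, 16)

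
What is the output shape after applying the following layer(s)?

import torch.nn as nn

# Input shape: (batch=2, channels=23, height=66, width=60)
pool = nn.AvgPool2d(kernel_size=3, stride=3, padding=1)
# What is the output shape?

Input shape: (2, 23, 66, 60)
Output shape: (2, 23, 22, 20)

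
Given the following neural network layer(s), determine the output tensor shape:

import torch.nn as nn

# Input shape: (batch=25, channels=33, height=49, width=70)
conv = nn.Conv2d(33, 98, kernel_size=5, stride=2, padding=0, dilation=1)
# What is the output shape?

Input shape: (25, 33, 49, 70)
Output shape: (25, 98, 23, 33)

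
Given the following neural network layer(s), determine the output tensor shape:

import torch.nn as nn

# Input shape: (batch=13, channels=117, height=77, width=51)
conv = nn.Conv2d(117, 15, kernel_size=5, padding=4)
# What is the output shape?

Input shape: (13, 117, 77, 51)
Output shape: (13, 15, 81, 55)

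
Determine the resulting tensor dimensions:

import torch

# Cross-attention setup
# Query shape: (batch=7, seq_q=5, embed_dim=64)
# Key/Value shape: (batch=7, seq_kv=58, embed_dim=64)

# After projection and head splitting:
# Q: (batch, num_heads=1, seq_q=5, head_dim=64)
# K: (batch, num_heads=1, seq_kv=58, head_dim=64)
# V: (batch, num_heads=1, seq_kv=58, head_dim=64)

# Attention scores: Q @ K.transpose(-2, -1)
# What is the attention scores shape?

Input shape: (7, 5, 64)
Output shape: (7, 1, 5, 58)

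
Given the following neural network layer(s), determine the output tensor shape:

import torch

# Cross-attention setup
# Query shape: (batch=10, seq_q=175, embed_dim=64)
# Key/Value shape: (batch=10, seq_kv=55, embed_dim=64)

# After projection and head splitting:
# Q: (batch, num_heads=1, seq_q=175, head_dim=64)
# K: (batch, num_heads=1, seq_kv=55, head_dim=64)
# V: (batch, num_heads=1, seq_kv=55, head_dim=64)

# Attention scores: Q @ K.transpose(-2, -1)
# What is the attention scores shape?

Input shape: (10, 175, 64)
Output shape: (10, 1, 175, 55)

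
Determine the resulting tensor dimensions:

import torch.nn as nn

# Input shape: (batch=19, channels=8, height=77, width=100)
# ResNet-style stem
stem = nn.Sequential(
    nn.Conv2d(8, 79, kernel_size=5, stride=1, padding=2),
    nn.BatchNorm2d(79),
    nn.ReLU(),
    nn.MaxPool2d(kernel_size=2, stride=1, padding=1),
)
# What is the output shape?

Input shape: (19, 8, 77, 100)
  -> after Conv2d 5x5 stride=1: (19, 79, 77, 100)
Output shape: (19, 79, 78, 101)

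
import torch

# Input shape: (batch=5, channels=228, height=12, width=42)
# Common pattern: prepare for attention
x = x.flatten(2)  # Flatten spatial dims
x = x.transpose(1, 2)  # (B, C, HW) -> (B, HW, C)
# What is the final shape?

Input shape: (5, 228, 12, 42)
  -> after flatten(2): (5, 228, 504)
Output shape: (5, 504, 228)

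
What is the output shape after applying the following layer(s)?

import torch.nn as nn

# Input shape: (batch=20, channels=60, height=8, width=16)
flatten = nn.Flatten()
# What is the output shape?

Input shape: (20, 60, 8, 16)
Output shape: (20, 7680)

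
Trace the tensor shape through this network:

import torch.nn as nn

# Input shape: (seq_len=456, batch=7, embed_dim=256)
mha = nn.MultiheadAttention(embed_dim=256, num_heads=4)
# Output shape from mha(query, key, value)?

Input shape: (456, 7, 256)
Output shape: (456, 7, 256)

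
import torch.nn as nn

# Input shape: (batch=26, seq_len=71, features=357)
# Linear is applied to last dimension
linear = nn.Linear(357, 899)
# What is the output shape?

Input shape: (26, 71, 357)
Output shape: (26, 71, 899)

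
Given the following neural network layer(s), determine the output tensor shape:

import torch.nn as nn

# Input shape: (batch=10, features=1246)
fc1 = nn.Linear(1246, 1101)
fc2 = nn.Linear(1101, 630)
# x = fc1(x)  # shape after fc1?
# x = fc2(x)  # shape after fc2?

Input shape: (10, 1246)
  -> after fc1: (10, 1101)
Output shape: (10, 630)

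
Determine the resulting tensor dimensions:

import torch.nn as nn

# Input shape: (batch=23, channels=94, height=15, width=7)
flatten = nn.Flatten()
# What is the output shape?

Input shape: (23, 94, 15, 7)
Output shape: (23, 9870)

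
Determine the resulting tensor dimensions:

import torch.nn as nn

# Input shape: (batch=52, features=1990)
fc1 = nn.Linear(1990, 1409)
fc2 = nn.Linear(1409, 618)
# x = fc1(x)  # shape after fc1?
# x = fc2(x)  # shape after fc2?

Input shape: (52, 1990)
  -> after fc1: (52, 1409)
Output shape: (52, 618)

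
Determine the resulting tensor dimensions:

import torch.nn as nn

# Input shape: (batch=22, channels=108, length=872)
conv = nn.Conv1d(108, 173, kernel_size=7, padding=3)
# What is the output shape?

Input shape: (22, 108, 872)
Output shape: (22, 173, 872)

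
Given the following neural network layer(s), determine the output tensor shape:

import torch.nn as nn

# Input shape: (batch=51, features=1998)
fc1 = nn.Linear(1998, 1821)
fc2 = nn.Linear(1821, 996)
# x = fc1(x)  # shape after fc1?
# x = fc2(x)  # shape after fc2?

Input shape: (51, 1998)
  -> after fc1: (51, 1821)
Output shape: (51, 996)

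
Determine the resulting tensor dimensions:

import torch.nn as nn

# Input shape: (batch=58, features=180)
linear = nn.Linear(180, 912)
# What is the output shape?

Input shape: (58, 180)
Output shape: (58, 912)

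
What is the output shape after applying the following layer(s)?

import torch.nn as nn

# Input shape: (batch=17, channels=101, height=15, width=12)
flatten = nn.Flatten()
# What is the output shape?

Input shape: (17, 101, 15, 12)
Output shape: (17, 18180)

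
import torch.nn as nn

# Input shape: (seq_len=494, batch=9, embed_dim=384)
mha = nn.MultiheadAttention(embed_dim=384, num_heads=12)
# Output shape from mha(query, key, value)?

Input shape: (494, 9, 384)
Output shape: (494, 9, 384)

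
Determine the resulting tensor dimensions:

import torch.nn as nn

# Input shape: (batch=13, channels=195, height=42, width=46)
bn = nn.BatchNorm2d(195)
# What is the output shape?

Input shape: (13, 195, 42, 46)
Output shape: (13, 195, 42, 46)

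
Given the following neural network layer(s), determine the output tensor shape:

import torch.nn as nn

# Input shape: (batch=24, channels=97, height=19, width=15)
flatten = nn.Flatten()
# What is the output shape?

Input shape: (24, 97, 19, 15)
Output shape: (24, 27645)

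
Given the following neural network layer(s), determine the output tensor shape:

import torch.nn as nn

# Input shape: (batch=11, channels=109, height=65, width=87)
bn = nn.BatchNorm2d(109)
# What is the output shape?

Input shape: (11, 109, 65, 87)
Output shape: (11, 109, 65, 87)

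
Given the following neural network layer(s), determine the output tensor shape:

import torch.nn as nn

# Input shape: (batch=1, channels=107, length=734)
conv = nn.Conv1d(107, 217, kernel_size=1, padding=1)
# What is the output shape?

Input shape: (1, 107, 734)
Output shape: (1, 217, 736)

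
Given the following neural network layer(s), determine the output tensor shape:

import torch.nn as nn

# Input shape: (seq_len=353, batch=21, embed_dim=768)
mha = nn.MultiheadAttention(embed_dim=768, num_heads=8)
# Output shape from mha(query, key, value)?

Input shape: (353, 21, 768)
Output shape: (353, 21, 768)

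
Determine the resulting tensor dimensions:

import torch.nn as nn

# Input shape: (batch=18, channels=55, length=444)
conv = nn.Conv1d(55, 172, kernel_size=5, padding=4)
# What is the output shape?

Input shape: (18, 55, 444)
Output shape: (18, 172, 448)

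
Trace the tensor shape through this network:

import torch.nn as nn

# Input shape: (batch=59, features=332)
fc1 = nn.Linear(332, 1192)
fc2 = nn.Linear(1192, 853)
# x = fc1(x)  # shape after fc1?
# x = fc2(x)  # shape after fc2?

Input shape: (59, 332)
  -> after fc1: (59, 1192)
Output shape: (59, 853)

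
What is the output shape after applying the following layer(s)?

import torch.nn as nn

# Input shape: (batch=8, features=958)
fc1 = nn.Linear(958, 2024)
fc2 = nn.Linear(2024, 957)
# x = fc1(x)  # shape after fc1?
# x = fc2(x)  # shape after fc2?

Input shape: (8, 958)
  -> after fc1: (8, 2024)
Output shape: (8, 957)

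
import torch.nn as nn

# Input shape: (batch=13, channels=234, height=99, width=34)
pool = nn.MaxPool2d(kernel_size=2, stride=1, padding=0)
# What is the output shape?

Input shape: (13, 234, 99, 34)
Output shape: (13, 234, 98, 33)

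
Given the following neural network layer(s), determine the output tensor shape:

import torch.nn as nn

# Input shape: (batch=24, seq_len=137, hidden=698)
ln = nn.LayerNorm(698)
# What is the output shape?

Input shape: (24, 137, 698)
Output shape: (24, 137, 698)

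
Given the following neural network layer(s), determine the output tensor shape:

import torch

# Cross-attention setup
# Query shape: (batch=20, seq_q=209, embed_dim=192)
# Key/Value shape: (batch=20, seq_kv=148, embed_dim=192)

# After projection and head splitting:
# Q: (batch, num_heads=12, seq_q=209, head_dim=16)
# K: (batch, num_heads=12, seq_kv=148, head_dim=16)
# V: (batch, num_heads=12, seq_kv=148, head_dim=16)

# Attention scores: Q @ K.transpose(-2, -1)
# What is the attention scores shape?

Input shape: (20, 209, 192)
Output shape: (20, 12, 209, 148)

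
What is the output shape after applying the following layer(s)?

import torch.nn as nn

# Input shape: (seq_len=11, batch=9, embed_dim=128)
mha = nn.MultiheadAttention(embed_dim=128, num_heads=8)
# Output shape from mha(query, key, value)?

Input shape: (11, 9, 128)
Output shape: (11, 9, 128)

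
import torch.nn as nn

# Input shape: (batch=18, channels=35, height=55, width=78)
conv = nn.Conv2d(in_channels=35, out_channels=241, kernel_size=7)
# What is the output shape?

Input shape: (18, 35, 55, 78)
Output shape: (18, 241, 49, 72)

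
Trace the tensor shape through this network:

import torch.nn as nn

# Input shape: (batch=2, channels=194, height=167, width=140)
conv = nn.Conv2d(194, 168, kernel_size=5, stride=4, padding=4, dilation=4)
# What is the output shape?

Input shape: (2, 194, 167, 140)
Output shape: (2, 168, 40, 33)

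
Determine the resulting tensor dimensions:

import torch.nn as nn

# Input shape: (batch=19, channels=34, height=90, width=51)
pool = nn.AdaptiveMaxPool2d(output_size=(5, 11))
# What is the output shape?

Input shape: (19, 34, 90, 51)
Output shape: (19, 34, 5, 11)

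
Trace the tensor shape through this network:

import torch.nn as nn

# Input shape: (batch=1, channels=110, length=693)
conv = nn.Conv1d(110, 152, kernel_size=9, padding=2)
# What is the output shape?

Input shape: (1, 110, 693)
Output shape: (1, 152, 689)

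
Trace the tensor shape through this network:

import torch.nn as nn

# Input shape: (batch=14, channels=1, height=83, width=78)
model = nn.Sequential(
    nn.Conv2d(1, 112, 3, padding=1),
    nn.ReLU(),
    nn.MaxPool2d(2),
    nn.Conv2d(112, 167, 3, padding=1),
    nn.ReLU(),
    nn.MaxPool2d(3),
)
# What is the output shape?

Input shape: (14, 1, 83, 78)
  -> after first Conv2d: (14, 112, 83, 78)
  -> after first MaxPool2d: (14, 112, 41, 39)
  -> after second Conv2d: (14, 167, 41, 39)
Output shape: (14, 167, 13, 13)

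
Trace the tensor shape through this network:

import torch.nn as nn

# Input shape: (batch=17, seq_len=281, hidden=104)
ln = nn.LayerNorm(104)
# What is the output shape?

Input shape: (17, 281, 104)
Output shape: (17, 281, 104)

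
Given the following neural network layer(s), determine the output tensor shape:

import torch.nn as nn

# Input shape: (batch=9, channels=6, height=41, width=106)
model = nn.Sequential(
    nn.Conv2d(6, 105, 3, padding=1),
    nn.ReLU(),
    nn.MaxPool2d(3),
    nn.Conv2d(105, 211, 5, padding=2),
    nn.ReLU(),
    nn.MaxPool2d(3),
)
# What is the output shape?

Input shape: (9, 6, 41, 106)
  -> after first Conv2d: (9, 105, 41, 106)
  -> after first MaxPool2d: (9, 105, 13, 35)
  -> after second Conv2d: (9, 211, 13, 35)
Output shape: (9, 211, 4, 11)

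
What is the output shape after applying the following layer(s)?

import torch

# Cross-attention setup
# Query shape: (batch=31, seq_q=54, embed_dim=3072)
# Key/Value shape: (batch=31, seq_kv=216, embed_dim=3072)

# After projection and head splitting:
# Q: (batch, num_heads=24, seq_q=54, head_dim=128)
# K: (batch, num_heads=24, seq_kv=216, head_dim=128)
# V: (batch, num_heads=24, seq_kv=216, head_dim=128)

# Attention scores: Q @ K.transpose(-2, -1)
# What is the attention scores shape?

Input shape: (31, 54, 3072)
Output shape: (31, 24, 54, 216)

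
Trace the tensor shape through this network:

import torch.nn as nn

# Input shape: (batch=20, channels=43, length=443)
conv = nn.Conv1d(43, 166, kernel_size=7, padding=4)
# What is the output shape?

Input shape: (20, 43, 443)
Output shape: (20, 166, 445)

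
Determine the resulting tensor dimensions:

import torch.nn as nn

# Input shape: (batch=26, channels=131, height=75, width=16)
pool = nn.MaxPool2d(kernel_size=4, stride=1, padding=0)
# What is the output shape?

Input shape: (26, 131, 75, 16)
Output shape: (26, 131, 72, 13)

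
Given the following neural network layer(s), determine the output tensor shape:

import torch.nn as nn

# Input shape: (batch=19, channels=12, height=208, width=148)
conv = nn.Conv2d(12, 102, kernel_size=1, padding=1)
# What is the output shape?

Input shape: (19, 12, 208, 148)
Output shape: (19, 102, 210, 150)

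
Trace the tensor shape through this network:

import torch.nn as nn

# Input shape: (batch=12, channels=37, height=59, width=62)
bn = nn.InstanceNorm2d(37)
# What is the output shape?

Input shape: (12, 37, 59, 62)
Output shape: (12, 37, 59, 62)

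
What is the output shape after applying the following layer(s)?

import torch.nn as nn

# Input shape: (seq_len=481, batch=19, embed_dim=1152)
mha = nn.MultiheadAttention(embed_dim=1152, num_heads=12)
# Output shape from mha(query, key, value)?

Input shape: (481, 19, 1152)
Output shape: (481, 19, 1152)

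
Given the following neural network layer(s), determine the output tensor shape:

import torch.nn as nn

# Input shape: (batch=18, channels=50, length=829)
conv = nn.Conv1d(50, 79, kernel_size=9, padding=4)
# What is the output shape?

Input shape: (18, 50, 829)
Output shape: (18, 79, 829)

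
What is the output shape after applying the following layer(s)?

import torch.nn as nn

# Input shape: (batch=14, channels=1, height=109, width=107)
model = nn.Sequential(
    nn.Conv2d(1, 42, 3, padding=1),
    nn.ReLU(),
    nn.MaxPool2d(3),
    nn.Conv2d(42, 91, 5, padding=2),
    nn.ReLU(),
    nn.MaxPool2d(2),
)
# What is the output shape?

Input shape: (14, 1, 109, 107)
  -> after first Conv2d: (14, 42, 109, 107)
  -> after first MaxPool2d: (14, 42, 36, 35)
  -> after second Conv2d: (14, 91, 36, 35)
Output shape: (14, 91, 18, 17)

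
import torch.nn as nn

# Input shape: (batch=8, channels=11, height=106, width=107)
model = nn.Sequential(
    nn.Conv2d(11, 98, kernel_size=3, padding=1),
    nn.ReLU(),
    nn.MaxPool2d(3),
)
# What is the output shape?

Input shape: (8, 11, 106, 107)
  -> after Conv2d: (8, 98, 106, 107)
  -> after ReLU: (8, 98, 106, 107)
Output shape: (8, 98, 35, 35)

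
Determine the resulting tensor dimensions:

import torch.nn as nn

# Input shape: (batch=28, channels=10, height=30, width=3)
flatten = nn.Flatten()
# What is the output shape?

Input shape: (28, 10, 30, 3)
Output shape: (28, 900)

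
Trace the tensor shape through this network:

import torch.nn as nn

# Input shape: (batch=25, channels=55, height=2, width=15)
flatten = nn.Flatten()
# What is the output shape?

Input shape: (25, 55, 2, 15)
Output shape: (25, 1650)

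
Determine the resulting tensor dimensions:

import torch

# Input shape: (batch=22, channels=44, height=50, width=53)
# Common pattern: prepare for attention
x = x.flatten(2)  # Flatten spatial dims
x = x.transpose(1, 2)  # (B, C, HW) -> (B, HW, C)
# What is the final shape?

Input shape: (22, 44, 50, 53)
  -> after flatten(2): (22, 44, 2650)
Output shape: (22, 2650, 44)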